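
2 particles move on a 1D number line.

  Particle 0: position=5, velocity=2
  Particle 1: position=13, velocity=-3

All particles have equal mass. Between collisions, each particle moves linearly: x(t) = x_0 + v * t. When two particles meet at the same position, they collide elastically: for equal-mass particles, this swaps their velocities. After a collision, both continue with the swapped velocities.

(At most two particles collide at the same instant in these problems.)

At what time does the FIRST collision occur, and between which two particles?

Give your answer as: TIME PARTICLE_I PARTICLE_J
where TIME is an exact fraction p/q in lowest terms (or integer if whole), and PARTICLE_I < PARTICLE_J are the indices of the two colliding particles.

Pair (0,1): pos 5,13 vel 2,-3 -> gap=8, closing at 5/unit, collide at t=8/5
Earliest collision: t=8/5 between 0 and 1

Answer: 8/5 0 1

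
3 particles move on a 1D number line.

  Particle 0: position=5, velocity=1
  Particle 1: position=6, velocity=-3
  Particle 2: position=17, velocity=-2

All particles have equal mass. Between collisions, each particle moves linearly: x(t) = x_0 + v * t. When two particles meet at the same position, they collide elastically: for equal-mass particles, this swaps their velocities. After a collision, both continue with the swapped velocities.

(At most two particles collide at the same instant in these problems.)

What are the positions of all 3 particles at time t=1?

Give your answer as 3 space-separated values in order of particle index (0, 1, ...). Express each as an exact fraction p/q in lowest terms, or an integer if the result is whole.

Collision at t=1/4: particles 0 and 1 swap velocities; positions: p0=21/4 p1=21/4 p2=33/2; velocities now: v0=-3 v1=1 v2=-2
Advance to t=1 (no further collisions before then); velocities: v0=-3 v1=1 v2=-2; positions = 3 6 15

Answer: 3 6 15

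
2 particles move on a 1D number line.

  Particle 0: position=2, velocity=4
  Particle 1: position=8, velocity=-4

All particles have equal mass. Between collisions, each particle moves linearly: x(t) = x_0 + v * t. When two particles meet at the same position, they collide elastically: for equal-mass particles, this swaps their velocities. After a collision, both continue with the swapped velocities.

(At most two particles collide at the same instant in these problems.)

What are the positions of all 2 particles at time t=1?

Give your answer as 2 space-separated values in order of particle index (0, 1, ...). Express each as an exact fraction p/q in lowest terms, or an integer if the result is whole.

Answer: 4 6

Derivation:
Collision at t=3/4: particles 0 and 1 swap velocities; positions: p0=5 p1=5; velocities now: v0=-4 v1=4
Advance to t=1 (no further collisions before then); velocities: v0=-4 v1=4; positions = 4 6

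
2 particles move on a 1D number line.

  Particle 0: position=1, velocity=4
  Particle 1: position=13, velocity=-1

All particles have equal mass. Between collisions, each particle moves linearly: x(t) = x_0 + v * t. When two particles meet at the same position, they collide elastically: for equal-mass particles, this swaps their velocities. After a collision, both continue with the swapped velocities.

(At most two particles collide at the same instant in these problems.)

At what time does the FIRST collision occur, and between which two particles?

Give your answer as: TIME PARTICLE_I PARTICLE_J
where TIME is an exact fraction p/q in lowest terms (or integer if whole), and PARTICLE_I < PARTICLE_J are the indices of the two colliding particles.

Pair (0,1): pos 1,13 vel 4,-1 -> gap=12, closing at 5/unit, collide at t=12/5
Earliest collision: t=12/5 between 0 and 1

Answer: 12/5 0 1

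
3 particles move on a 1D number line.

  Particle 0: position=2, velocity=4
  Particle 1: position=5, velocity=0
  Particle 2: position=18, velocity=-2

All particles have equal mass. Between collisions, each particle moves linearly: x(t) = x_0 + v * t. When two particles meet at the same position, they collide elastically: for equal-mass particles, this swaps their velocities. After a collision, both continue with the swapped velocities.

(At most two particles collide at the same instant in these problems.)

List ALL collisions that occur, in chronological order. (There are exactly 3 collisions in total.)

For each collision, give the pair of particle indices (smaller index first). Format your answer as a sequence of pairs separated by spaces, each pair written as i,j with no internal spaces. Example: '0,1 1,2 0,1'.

Answer: 0,1 1,2 0,1

Derivation:
Collision at t=3/4: particles 0 and 1 swap velocities; positions: p0=5 p1=5 p2=33/2; velocities now: v0=0 v1=4 v2=-2
Collision at t=8/3: particles 1 and 2 swap velocities; positions: p0=5 p1=38/3 p2=38/3; velocities now: v0=0 v1=-2 v2=4
Collision at t=13/2: particles 0 and 1 swap velocities; positions: p0=5 p1=5 p2=28; velocities now: v0=-2 v1=0 v2=4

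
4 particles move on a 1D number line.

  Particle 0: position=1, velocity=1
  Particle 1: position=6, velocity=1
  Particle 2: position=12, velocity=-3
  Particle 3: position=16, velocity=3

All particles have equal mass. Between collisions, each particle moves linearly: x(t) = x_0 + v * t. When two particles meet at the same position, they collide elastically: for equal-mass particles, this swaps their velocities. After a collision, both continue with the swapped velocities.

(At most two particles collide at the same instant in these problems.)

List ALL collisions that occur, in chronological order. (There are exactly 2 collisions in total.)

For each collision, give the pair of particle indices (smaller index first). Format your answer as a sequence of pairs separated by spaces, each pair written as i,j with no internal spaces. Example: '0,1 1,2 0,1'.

Collision at t=3/2: particles 1 and 2 swap velocities; positions: p0=5/2 p1=15/2 p2=15/2 p3=41/2; velocities now: v0=1 v1=-3 v2=1 v3=3
Collision at t=11/4: particles 0 and 1 swap velocities; positions: p0=15/4 p1=15/4 p2=35/4 p3=97/4; velocities now: v0=-3 v1=1 v2=1 v3=3

Answer: 1,2 0,1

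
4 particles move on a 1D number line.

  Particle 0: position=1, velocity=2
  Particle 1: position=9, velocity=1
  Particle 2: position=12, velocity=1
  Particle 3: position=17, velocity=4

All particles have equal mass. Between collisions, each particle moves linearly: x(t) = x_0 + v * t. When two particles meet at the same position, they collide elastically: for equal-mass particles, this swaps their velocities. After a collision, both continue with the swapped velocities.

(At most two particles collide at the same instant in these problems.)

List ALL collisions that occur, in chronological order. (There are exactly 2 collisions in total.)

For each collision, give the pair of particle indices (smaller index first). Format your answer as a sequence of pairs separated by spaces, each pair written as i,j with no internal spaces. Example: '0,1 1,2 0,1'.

Collision at t=8: particles 0 and 1 swap velocities; positions: p0=17 p1=17 p2=20 p3=49; velocities now: v0=1 v1=2 v2=1 v3=4
Collision at t=11: particles 1 and 2 swap velocities; positions: p0=20 p1=23 p2=23 p3=61; velocities now: v0=1 v1=1 v2=2 v3=4

Answer: 0,1 1,2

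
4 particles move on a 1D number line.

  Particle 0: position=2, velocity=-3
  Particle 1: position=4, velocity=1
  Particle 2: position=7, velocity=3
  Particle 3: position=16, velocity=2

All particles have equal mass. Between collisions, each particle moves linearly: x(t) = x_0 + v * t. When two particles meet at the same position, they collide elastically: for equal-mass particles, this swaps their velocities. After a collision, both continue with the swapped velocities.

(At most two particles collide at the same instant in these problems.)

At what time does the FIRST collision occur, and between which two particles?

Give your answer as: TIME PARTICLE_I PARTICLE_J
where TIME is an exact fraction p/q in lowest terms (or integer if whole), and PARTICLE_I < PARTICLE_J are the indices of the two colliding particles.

Pair (0,1): pos 2,4 vel -3,1 -> not approaching (rel speed -4 <= 0)
Pair (1,2): pos 4,7 vel 1,3 -> not approaching (rel speed -2 <= 0)
Pair (2,3): pos 7,16 vel 3,2 -> gap=9, closing at 1/unit, collide at t=9
Earliest collision: t=9 between 2 and 3

Answer: 9 2 3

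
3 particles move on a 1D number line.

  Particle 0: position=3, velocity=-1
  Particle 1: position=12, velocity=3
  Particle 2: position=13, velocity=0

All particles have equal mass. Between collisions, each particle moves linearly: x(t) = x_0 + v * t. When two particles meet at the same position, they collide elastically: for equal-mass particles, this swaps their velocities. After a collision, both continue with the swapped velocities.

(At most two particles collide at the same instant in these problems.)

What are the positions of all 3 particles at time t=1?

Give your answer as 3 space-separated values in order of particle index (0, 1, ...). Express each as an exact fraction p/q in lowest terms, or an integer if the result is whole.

Answer: 2 13 15

Derivation:
Collision at t=1/3: particles 1 and 2 swap velocities; positions: p0=8/3 p1=13 p2=13; velocities now: v0=-1 v1=0 v2=3
Advance to t=1 (no further collisions before then); velocities: v0=-1 v1=0 v2=3; positions = 2 13 15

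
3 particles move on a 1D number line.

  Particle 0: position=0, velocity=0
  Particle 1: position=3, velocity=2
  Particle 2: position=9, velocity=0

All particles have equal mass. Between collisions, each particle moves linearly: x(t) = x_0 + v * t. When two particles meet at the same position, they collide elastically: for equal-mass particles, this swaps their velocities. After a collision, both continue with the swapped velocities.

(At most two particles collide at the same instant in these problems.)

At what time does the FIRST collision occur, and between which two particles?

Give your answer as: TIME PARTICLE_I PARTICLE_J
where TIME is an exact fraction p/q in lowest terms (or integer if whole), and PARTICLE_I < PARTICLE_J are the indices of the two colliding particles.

Pair (0,1): pos 0,3 vel 0,2 -> not approaching (rel speed -2 <= 0)
Pair (1,2): pos 3,9 vel 2,0 -> gap=6, closing at 2/unit, collide at t=3
Earliest collision: t=3 between 1 and 2

Answer: 3 1 2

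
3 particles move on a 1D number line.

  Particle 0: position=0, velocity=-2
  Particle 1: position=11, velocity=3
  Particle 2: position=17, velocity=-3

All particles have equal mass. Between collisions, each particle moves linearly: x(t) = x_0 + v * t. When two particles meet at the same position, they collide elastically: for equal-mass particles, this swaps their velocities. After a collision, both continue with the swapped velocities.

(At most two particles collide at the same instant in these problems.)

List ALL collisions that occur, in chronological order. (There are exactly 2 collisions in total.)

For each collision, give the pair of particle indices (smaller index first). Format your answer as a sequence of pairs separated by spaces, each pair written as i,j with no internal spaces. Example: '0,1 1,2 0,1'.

Answer: 1,2 0,1

Derivation:
Collision at t=1: particles 1 and 2 swap velocities; positions: p0=-2 p1=14 p2=14; velocities now: v0=-2 v1=-3 v2=3
Collision at t=17: particles 0 and 1 swap velocities; positions: p0=-34 p1=-34 p2=62; velocities now: v0=-3 v1=-2 v2=3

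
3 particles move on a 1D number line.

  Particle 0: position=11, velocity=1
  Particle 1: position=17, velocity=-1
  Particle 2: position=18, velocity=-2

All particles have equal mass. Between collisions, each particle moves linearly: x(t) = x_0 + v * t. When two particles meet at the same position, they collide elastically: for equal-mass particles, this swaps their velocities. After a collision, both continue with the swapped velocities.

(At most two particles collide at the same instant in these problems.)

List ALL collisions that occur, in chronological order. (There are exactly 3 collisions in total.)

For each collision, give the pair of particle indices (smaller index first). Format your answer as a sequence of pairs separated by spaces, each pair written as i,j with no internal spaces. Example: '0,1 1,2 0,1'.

Answer: 1,2 0,1 1,2

Derivation:
Collision at t=1: particles 1 and 2 swap velocities; positions: p0=12 p1=16 p2=16; velocities now: v0=1 v1=-2 v2=-1
Collision at t=7/3: particles 0 and 1 swap velocities; positions: p0=40/3 p1=40/3 p2=44/3; velocities now: v0=-2 v1=1 v2=-1
Collision at t=3: particles 1 and 2 swap velocities; positions: p0=12 p1=14 p2=14; velocities now: v0=-2 v1=-1 v2=1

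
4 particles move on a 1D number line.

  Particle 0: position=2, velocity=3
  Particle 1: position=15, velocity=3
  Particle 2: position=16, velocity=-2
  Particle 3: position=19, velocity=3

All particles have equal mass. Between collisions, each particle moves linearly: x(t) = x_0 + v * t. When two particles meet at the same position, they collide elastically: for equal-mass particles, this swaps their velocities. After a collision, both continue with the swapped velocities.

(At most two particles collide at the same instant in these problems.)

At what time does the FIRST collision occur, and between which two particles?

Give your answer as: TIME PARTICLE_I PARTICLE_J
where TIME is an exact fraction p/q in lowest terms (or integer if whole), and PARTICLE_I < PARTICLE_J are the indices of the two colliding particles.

Answer: 1/5 1 2

Derivation:
Pair (0,1): pos 2,15 vel 3,3 -> not approaching (rel speed 0 <= 0)
Pair (1,2): pos 15,16 vel 3,-2 -> gap=1, closing at 5/unit, collide at t=1/5
Pair (2,3): pos 16,19 vel -2,3 -> not approaching (rel speed -5 <= 0)
Earliest collision: t=1/5 between 1 and 2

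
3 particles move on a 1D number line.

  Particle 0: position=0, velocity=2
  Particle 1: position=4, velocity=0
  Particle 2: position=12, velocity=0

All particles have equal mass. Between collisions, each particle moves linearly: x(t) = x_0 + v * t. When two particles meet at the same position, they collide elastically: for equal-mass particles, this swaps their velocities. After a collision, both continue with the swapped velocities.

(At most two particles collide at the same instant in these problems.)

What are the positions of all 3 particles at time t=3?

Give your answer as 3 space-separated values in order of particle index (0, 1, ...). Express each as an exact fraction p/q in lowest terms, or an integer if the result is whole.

Answer: 4 6 12

Derivation:
Collision at t=2: particles 0 and 1 swap velocities; positions: p0=4 p1=4 p2=12; velocities now: v0=0 v1=2 v2=0
Advance to t=3 (no further collisions before then); velocities: v0=0 v1=2 v2=0; positions = 4 6 12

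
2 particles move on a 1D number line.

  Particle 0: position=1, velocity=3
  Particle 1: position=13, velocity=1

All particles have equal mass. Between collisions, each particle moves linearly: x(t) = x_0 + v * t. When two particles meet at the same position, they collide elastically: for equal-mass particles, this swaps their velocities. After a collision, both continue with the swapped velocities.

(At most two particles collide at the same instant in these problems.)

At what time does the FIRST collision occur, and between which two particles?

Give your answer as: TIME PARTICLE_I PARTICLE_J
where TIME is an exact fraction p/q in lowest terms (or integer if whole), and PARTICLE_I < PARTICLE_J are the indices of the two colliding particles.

Pair (0,1): pos 1,13 vel 3,1 -> gap=12, closing at 2/unit, collide at t=6
Earliest collision: t=6 between 0 and 1

Answer: 6 0 1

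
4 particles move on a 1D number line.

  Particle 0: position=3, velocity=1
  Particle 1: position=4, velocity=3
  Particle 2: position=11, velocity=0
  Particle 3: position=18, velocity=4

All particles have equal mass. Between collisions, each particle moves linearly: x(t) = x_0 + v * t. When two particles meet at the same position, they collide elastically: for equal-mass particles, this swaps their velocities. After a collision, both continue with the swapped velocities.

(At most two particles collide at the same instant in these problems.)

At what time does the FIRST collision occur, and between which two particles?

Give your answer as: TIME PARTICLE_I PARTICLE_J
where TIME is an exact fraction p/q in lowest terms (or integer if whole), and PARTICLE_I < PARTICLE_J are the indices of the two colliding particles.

Answer: 7/3 1 2

Derivation:
Pair (0,1): pos 3,4 vel 1,3 -> not approaching (rel speed -2 <= 0)
Pair (1,2): pos 4,11 vel 3,0 -> gap=7, closing at 3/unit, collide at t=7/3
Pair (2,3): pos 11,18 vel 0,4 -> not approaching (rel speed -4 <= 0)
Earliest collision: t=7/3 between 1 and 2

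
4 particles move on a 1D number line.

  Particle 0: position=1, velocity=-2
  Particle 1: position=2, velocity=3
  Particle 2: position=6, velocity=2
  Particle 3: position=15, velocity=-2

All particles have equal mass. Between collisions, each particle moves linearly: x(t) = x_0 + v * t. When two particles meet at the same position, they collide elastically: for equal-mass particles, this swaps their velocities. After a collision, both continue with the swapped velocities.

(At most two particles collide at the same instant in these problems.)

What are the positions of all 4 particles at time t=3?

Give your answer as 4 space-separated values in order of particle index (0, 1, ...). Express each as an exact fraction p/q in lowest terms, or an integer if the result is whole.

Collision at t=9/4: particles 2 and 3 swap velocities; positions: p0=-7/2 p1=35/4 p2=21/2 p3=21/2; velocities now: v0=-2 v1=3 v2=-2 v3=2
Collision at t=13/5: particles 1 and 2 swap velocities; positions: p0=-21/5 p1=49/5 p2=49/5 p3=56/5; velocities now: v0=-2 v1=-2 v2=3 v3=2
Advance to t=3 (no further collisions before then); velocities: v0=-2 v1=-2 v2=3 v3=2; positions = -5 9 11 12

Answer: -5 9 11 12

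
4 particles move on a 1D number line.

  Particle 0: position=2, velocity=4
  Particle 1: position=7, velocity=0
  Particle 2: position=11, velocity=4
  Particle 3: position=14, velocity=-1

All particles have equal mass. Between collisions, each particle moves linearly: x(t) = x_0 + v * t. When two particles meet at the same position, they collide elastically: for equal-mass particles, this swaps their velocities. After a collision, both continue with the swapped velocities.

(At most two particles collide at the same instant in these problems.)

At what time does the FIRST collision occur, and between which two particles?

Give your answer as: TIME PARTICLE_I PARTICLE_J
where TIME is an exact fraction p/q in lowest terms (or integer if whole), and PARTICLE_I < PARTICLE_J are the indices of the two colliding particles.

Answer: 3/5 2 3

Derivation:
Pair (0,1): pos 2,7 vel 4,0 -> gap=5, closing at 4/unit, collide at t=5/4
Pair (1,2): pos 7,11 vel 0,4 -> not approaching (rel speed -4 <= 0)
Pair (2,3): pos 11,14 vel 4,-1 -> gap=3, closing at 5/unit, collide at t=3/5
Earliest collision: t=3/5 between 2 and 3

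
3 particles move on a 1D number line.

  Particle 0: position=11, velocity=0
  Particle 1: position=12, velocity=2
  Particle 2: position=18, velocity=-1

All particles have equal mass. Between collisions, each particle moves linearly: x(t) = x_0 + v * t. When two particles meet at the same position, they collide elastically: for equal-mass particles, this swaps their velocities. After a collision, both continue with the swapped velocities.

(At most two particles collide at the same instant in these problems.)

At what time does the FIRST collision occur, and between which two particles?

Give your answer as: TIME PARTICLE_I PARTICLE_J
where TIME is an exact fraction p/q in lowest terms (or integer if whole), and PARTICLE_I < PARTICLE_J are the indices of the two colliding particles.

Pair (0,1): pos 11,12 vel 0,2 -> not approaching (rel speed -2 <= 0)
Pair (1,2): pos 12,18 vel 2,-1 -> gap=6, closing at 3/unit, collide at t=2
Earliest collision: t=2 between 1 and 2

Answer: 2 1 2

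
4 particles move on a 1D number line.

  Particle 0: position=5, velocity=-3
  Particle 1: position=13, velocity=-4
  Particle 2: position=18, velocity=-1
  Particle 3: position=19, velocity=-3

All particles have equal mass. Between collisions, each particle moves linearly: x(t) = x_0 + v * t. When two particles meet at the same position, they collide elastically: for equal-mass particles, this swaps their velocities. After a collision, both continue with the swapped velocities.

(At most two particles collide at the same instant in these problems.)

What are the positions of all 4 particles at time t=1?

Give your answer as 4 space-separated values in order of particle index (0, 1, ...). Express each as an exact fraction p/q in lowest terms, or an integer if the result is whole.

Collision at t=1/2: particles 2 and 3 swap velocities; positions: p0=7/2 p1=11 p2=35/2 p3=35/2; velocities now: v0=-3 v1=-4 v2=-3 v3=-1
Advance to t=1 (no further collisions before then); velocities: v0=-3 v1=-4 v2=-3 v3=-1; positions = 2 9 16 17

Answer: 2 9 16 17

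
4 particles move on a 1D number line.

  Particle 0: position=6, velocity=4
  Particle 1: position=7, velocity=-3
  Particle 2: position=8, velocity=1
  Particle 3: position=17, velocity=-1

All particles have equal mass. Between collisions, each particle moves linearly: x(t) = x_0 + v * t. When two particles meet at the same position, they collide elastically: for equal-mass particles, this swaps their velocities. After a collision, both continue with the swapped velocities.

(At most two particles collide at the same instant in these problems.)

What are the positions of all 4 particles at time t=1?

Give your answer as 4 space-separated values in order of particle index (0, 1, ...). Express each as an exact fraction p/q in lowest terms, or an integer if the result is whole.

Answer: 4 9 10 16

Derivation:
Collision at t=1/7: particles 0 and 1 swap velocities; positions: p0=46/7 p1=46/7 p2=57/7 p3=118/7; velocities now: v0=-3 v1=4 v2=1 v3=-1
Collision at t=2/3: particles 1 and 2 swap velocities; positions: p0=5 p1=26/3 p2=26/3 p3=49/3; velocities now: v0=-3 v1=1 v2=4 v3=-1
Advance to t=1 (no further collisions before then); velocities: v0=-3 v1=1 v2=4 v3=-1; positions = 4 9 10 16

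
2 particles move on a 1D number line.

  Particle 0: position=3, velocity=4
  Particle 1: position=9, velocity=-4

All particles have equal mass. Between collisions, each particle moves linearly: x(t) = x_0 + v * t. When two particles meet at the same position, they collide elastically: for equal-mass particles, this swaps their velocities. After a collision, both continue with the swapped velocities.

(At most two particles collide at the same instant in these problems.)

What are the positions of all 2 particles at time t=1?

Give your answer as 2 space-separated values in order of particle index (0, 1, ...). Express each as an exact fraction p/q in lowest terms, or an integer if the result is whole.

Collision at t=3/4: particles 0 and 1 swap velocities; positions: p0=6 p1=6; velocities now: v0=-4 v1=4
Advance to t=1 (no further collisions before then); velocities: v0=-4 v1=4; positions = 5 7

Answer: 5 7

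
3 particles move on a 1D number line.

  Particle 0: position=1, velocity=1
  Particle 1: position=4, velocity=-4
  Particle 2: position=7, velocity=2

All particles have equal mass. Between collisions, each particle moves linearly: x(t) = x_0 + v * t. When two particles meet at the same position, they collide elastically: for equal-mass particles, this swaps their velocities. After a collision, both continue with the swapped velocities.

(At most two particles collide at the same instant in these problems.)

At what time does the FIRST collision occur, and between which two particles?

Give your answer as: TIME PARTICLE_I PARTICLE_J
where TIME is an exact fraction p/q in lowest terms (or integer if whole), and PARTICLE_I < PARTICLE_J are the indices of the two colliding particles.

Pair (0,1): pos 1,4 vel 1,-4 -> gap=3, closing at 5/unit, collide at t=3/5
Pair (1,2): pos 4,7 vel -4,2 -> not approaching (rel speed -6 <= 0)
Earliest collision: t=3/5 between 0 and 1

Answer: 3/5 0 1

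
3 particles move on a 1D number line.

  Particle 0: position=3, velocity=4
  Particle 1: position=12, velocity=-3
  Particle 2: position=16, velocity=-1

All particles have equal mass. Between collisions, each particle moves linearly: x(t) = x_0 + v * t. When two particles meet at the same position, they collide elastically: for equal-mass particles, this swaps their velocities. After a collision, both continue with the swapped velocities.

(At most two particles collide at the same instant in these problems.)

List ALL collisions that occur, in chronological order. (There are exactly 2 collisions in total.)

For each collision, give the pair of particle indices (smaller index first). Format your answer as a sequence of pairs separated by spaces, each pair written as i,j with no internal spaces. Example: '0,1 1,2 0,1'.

Collision at t=9/7: particles 0 and 1 swap velocities; positions: p0=57/7 p1=57/7 p2=103/7; velocities now: v0=-3 v1=4 v2=-1
Collision at t=13/5: particles 1 and 2 swap velocities; positions: p0=21/5 p1=67/5 p2=67/5; velocities now: v0=-3 v1=-1 v2=4

Answer: 0,1 1,2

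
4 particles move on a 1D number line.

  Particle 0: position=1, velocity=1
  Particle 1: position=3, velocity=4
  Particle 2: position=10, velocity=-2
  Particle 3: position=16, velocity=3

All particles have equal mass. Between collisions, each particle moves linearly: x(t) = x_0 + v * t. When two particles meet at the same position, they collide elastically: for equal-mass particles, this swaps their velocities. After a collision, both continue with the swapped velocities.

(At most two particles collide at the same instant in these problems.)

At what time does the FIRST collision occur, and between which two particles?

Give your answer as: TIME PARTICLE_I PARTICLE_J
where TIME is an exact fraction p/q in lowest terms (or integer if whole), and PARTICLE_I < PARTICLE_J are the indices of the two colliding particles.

Pair (0,1): pos 1,3 vel 1,4 -> not approaching (rel speed -3 <= 0)
Pair (1,2): pos 3,10 vel 4,-2 -> gap=7, closing at 6/unit, collide at t=7/6
Pair (2,3): pos 10,16 vel -2,3 -> not approaching (rel speed -5 <= 0)
Earliest collision: t=7/6 between 1 and 2

Answer: 7/6 1 2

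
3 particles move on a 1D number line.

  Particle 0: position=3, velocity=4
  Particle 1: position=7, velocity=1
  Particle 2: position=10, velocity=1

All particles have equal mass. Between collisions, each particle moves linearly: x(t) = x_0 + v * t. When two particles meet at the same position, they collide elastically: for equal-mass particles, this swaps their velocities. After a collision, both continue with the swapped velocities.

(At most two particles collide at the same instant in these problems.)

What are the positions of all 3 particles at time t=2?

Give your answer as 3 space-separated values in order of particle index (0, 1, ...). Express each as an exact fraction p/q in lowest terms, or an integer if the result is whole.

Answer: 9 11 12

Derivation:
Collision at t=4/3: particles 0 and 1 swap velocities; positions: p0=25/3 p1=25/3 p2=34/3; velocities now: v0=1 v1=4 v2=1
Advance to t=2 (no further collisions before then); velocities: v0=1 v1=4 v2=1; positions = 9 11 12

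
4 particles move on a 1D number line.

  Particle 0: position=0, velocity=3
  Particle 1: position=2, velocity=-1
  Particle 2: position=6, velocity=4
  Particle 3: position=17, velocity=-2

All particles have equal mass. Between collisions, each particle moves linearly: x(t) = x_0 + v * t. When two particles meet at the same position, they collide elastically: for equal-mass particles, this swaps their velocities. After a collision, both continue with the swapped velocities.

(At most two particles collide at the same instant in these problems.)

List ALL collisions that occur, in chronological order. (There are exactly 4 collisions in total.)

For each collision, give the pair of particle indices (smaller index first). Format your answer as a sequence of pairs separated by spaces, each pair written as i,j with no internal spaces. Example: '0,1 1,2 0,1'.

Collision at t=1/2: particles 0 and 1 swap velocities; positions: p0=3/2 p1=3/2 p2=8 p3=16; velocities now: v0=-1 v1=3 v2=4 v3=-2
Collision at t=11/6: particles 2 and 3 swap velocities; positions: p0=1/6 p1=11/2 p2=40/3 p3=40/3; velocities now: v0=-1 v1=3 v2=-2 v3=4
Collision at t=17/5: particles 1 and 2 swap velocities; positions: p0=-7/5 p1=51/5 p2=51/5 p3=98/5; velocities now: v0=-1 v1=-2 v2=3 v3=4
Collision at t=15: particles 0 and 1 swap velocities; positions: p0=-13 p1=-13 p2=45 p3=66; velocities now: v0=-2 v1=-1 v2=3 v3=4

Answer: 0,1 2,3 1,2 0,1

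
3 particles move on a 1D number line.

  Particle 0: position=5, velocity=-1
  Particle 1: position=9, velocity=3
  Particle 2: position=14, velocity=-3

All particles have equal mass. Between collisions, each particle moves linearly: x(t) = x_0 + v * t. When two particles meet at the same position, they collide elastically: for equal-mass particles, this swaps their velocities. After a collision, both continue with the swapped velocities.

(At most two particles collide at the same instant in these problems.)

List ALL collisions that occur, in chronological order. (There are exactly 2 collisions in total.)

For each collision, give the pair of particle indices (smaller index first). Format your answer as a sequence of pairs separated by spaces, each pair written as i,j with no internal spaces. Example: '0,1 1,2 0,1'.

Answer: 1,2 0,1

Derivation:
Collision at t=5/6: particles 1 and 2 swap velocities; positions: p0=25/6 p1=23/2 p2=23/2; velocities now: v0=-1 v1=-3 v2=3
Collision at t=9/2: particles 0 and 1 swap velocities; positions: p0=1/2 p1=1/2 p2=45/2; velocities now: v0=-3 v1=-1 v2=3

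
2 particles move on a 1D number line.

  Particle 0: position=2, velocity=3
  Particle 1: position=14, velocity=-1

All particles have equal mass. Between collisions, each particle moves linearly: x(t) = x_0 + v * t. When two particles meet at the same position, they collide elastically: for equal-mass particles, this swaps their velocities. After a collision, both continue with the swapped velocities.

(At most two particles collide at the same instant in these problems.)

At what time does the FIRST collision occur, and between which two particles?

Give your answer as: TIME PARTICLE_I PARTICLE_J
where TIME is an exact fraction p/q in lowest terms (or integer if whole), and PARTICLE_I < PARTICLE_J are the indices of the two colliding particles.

Pair (0,1): pos 2,14 vel 3,-1 -> gap=12, closing at 4/unit, collide at t=3
Earliest collision: t=3 between 0 and 1

Answer: 3 0 1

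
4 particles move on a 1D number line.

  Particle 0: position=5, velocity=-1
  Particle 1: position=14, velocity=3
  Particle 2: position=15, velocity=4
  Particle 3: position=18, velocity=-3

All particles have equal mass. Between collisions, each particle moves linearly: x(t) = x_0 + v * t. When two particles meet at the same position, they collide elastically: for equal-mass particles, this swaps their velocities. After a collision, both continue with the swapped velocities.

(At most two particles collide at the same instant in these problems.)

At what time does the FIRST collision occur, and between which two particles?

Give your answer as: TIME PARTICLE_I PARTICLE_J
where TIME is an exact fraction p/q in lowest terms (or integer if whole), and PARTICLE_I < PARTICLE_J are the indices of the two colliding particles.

Pair (0,1): pos 5,14 vel -1,3 -> not approaching (rel speed -4 <= 0)
Pair (1,2): pos 14,15 vel 3,4 -> not approaching (rel speed -1 <= 0)
Pair (2,3): pos 15,18 vel 4,-3 -> gap=3, closing at 7/unit, collide at t=3/7
Earliest collision: t=3/7 between 2 and 3

Answer: 3/7 2 3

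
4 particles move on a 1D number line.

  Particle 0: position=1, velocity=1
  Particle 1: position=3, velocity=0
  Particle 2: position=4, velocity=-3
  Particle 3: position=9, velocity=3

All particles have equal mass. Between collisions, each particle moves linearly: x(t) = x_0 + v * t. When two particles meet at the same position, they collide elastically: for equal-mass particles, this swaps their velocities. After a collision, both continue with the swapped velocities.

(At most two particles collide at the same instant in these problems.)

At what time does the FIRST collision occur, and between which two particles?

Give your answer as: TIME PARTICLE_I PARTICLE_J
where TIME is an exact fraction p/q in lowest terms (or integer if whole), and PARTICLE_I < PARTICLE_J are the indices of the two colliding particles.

Pair (0,1): pos 1,3 vel 1,0 -> gap=2, closing at 1/unit, collide at t=2
Pair (1,2): pos 3,4 vel 0,-3 -> gap=1, closing at 3/unit, collide at t=1/3
Pair (2,3): pos 4,9 vel -3,3 -> not approaching (rel speed -6 <= 0)
Earliest collision: t=1/3 between 1 and 2

Answer: 1/3 1 2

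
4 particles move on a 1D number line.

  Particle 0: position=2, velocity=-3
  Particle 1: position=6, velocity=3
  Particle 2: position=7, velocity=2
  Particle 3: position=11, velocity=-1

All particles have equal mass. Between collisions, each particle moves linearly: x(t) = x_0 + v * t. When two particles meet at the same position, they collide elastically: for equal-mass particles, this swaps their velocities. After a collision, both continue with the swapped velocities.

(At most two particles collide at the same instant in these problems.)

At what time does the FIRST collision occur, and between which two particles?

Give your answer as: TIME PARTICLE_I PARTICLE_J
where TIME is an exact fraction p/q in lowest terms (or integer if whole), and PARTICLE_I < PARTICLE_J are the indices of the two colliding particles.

Pair (0,1): pos 2,6 vel -3,3 -> not approaching (rel speed -6 <= 0)
Pair (1,2): pos 6,7 vel 3,2 -> gap=1, closing at 1/unit, collide at t=1
Pair (2,3): pos 7,11 vel 2,-1 -> gap=4, closing at 3/unit, collide at t=4/3
Earliest collision: t=1 between 1 and 2

Answer: 1 1 2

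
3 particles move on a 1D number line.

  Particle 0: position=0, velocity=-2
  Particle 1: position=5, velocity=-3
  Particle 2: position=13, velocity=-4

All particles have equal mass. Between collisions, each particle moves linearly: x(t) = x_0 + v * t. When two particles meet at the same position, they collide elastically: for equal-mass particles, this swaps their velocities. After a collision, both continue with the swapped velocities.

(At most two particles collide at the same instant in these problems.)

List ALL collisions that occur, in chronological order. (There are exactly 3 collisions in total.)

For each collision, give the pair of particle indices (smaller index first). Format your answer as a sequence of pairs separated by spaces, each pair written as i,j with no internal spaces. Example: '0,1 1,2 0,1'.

Answer: 0,1 1,2 0,1

Derivation:
Collision at t=5: particles 0 and 1 swap velocities; positions: p0=-10 p1=-10 p2=-7; velocities now: v0=-3 v1=-2 v2=-4
Collision at t=13/2: particles 1 and 2 swap velocities; positions: p0=-29/2 p1=-13 p2=-13; velocities now: v0=-3 v1=-4 v2=-2
Collision at t=8: particles 0 and 1 swap velocities; positions: p0=-19 p1=-19 p2=-16; velocities now: v0=-4 v1=-3 v2=-2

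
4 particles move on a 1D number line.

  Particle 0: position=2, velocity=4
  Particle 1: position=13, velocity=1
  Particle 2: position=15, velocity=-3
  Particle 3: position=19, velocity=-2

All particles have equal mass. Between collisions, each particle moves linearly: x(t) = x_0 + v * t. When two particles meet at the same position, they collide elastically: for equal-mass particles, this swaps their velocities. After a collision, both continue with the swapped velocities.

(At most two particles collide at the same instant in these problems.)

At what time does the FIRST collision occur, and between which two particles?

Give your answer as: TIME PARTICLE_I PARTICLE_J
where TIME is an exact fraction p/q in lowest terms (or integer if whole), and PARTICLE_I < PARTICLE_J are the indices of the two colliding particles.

Answer: 1/2 1 2

Derivation:
Pair (0,1): pos 2,13 vel 4,1 -> gap=11, closing at 3/unit, collide at t=11/3
Pair (1,2): pos 13,15 vel 1,-3 -> gap=2, closing at 4/unit, collide at t=1/2
Pair (2,3): pos 15,19 vel -3,-2 -> not approaching (rel speed -1 <= 0)
Earliest collision: t=1/2 between 1 and 2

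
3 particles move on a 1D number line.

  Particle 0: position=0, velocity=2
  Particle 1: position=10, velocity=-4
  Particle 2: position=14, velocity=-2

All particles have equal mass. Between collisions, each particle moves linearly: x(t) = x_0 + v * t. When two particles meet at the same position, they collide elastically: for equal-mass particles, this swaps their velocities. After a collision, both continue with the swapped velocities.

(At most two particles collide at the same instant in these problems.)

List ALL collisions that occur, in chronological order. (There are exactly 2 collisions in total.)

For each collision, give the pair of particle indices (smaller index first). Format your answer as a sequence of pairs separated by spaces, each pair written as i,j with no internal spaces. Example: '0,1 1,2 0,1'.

Answer: 0,1 1,2

Derivation:
Collision at t=5/3: particles 0 and 1 swap velocities; positions: p0=10/3 p1=10/3 p2=32/3; velocities now: v0=-4 v1=2 v2=-2
Collision at t=7/2: particles 1 and 2 swap velocities; positions: p0=-4 p1=7 p2=7; velocities now: v0=-4 v1=-2 v2=2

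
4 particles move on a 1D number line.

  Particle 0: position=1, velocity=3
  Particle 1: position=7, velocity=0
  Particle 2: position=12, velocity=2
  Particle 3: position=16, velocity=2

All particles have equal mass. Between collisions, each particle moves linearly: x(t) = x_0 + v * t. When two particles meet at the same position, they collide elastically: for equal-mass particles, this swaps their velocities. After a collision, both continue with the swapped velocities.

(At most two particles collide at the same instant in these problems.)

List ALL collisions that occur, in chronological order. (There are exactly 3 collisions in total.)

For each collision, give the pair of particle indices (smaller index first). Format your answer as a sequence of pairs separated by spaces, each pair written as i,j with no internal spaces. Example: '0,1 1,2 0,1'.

Collision at t=2: particles 0 and 1 swap velocities; positions: p0=7 p1=7 p2=16 p3=20; velocities now: v0=0 v1=3 v2=2 v3=2
Collision at t=11: particles 1 and 2 swap velocities; positions: p0=7 p1=34 p2=34 p3=38; velocities now: v0=0 v1=2 v2=3 v3=2
Collision at t=15: particles 2 and 3 swap velocities; positions: p0=7 p1=42 p2=46 p3=46; velocities now: v0=0 v1=2 v2=2 v3=3

Answer: 0,1 1,2 2,3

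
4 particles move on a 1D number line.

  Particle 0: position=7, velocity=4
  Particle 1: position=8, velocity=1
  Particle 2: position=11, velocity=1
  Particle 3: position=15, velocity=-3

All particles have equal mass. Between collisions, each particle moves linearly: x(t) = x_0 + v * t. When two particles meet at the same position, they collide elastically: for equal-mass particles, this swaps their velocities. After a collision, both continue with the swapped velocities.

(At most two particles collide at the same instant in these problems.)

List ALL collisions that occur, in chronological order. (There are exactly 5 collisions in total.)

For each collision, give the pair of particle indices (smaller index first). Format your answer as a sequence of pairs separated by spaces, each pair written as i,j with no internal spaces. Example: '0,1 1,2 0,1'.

Collision at t=1/3: particles 0 and 1 swap velocities; positions: p0=25/3 p1=25/3 p2=34/3 p3=14; velocities now: v0=1 v1=4 v2=1 v3=-3
Collision at t=1: particles 2 and 3 swap velocities; positions: p0=9 p1=11 p2=12 p3=12; velocities now: v0=1 v1=4 v2=-3 v3=1
Collision at t=8/7: particles 1 and 2 swap velocities; positions: p0=64/7 p1=81/7 p2=81/7 p3=85/7; velocities now: v0=1 v1=-3 v2=4 v3=1
Collision at t=4/3: particles 2 and 3 swap velocities; positions: p0=28/3 p1=11 p2=37/3 p3=37/3; velocities now: v0=1 v1=-3 v2=1 v3=4
Collision at t=7/4: particles 0 and 1 swap velocities; positions: p0=39/4 p1=39/4 p2=51/4 p3=14; velocities now: v0=-3 v1=1 v2=1 v3=4

Answer: 0,1 2,3 1,2 2,3 0,1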